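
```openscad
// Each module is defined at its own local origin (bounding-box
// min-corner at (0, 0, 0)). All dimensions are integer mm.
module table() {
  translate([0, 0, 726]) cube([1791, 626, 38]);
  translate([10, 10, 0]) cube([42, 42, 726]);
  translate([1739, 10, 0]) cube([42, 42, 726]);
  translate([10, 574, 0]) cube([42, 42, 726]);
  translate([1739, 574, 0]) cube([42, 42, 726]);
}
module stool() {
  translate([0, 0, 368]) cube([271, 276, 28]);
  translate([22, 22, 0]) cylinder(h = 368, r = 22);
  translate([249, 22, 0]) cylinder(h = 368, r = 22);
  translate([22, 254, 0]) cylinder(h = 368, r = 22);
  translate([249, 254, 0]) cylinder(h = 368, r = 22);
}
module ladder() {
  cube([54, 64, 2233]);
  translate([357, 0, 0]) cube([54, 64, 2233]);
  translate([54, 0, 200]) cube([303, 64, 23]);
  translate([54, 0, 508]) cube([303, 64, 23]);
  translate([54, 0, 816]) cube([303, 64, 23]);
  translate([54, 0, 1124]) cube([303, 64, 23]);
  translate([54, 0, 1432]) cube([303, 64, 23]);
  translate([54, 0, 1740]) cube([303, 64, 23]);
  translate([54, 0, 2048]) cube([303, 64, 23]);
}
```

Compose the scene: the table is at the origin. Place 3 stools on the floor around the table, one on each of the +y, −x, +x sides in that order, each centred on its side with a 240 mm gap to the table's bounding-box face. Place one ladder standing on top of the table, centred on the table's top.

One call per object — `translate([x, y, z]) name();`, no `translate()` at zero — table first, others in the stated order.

table();
translate([760, 866, 0]) stool();
translate([-511, 175, 0]) stool();
translate([2031, 175, 0]) stool();
translate([690, 281, 764]) ladder();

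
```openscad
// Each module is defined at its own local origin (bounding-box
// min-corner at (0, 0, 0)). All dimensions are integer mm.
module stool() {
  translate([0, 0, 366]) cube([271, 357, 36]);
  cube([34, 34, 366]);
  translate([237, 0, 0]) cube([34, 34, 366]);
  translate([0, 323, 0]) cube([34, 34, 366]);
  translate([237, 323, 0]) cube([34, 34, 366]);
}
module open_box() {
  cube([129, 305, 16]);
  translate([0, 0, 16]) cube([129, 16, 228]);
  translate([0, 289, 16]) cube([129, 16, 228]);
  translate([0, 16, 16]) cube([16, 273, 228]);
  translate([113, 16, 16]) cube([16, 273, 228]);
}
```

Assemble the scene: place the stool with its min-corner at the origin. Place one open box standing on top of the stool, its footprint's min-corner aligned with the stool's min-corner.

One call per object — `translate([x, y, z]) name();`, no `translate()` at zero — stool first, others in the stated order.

stool();
translate([0, 0, 402]) open_box();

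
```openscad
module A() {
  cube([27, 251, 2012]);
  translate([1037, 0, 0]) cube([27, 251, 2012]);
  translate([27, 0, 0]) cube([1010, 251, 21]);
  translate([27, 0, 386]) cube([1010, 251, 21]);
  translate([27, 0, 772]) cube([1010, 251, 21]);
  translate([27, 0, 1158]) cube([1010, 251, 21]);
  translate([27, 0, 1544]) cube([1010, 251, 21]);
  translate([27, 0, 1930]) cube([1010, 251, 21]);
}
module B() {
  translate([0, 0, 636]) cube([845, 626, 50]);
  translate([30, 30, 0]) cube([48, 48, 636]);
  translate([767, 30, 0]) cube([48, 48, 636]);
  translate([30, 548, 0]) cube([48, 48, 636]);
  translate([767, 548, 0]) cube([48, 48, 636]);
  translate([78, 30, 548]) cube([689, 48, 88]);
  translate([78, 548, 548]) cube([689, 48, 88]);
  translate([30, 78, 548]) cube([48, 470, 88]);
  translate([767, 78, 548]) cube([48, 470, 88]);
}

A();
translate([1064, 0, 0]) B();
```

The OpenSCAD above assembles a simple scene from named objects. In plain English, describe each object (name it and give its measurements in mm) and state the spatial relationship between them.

A is a bookshelf 1064 mm wide overall, 251 mm deep and 2012 mm tall. The two sides are 27 mm thick vertical panels. 6 horizontal shelves of 21 mm thickness span between the inner faces of the sides; the lowest shelf sits on the floor and shelves are stacked with a clear vertical gap of 365 mm between each pair.

B is a rectangular dining table. The top is 845×626×50 mm with its upper surface at z = 686 mm. It stands on four 48×48 mm square legs, each inset 30 mm from the nearest pair of top edges, running from the floor to the underside of the top. Four apron rails, 48 mm thick and 88 mm tall, run between adjacent legs with their top edges flush with the underside of the top and their outer faces flush with the legs' outer faces.

The table is against the bookshelf's +x side, with their −y faces flush.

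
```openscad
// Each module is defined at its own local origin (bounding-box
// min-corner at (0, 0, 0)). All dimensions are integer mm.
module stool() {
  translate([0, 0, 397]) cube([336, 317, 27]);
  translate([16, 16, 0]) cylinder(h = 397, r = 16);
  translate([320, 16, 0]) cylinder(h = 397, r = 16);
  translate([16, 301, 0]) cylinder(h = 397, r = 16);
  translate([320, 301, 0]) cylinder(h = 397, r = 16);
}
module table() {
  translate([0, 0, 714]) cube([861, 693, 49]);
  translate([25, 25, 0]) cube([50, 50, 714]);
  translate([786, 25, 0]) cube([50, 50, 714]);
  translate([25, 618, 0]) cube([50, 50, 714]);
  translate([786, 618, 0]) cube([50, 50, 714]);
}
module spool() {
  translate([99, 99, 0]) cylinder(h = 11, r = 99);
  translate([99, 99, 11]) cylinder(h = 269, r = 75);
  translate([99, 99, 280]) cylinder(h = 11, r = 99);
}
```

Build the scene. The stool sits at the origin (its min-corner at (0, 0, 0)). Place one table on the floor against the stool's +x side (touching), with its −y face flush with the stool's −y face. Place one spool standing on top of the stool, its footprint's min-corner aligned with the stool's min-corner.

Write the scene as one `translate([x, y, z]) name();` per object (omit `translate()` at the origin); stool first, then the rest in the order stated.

stool();
translate([336, 0, 0]) table();
translate([0, 0, 424]) spool();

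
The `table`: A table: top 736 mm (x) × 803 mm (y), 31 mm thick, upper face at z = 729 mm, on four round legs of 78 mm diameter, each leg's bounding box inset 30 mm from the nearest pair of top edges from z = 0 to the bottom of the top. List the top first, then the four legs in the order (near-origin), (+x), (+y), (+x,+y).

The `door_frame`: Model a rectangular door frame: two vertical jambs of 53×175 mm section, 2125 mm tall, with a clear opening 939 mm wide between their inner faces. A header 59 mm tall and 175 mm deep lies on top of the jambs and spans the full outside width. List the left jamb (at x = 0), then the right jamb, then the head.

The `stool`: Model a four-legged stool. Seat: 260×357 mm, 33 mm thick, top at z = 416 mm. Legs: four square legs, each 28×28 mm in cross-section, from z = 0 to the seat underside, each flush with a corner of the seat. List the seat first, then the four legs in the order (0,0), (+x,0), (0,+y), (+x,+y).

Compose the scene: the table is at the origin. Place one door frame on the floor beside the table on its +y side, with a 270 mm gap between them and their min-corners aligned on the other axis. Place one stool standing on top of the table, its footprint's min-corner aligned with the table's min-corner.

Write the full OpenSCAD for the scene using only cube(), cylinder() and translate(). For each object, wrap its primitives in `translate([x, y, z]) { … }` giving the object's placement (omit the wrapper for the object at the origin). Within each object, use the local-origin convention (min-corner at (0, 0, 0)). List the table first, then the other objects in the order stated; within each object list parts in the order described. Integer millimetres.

translate([0, 0, 698]) cube([736, 803, 31]);
translate([69, 69, 0]) cylinder(h = 698, r = 39);
translate([667, 69, 0]) cylinder(h = 698, r = 39);
translate([69, 734, 0]) cylinder(h = 698, r = 39);
translate([667, 734, 0]) cylinder(h = 698, r = 39);
translate([0, 1073, 0]) {
  cube([53, 175, 2125]);
  translate([992, 0, 0]) cube([53, 175, 2125]);
  translate([0, 0, 2125]) cube([1045, 175, 59]);
}
translate([0, 0, 729]) {
  translate([0, 0, 383]) cube([260, 357, 33]);
  cube([28, 28, 383]);
  translate([232, 0, 0]) cube([28, 28, 383]);
  translate([0, 329, 0]) cube([28, 28, 383]);
  translate([232, 329, 0]) cube([28, 28, 383]);
}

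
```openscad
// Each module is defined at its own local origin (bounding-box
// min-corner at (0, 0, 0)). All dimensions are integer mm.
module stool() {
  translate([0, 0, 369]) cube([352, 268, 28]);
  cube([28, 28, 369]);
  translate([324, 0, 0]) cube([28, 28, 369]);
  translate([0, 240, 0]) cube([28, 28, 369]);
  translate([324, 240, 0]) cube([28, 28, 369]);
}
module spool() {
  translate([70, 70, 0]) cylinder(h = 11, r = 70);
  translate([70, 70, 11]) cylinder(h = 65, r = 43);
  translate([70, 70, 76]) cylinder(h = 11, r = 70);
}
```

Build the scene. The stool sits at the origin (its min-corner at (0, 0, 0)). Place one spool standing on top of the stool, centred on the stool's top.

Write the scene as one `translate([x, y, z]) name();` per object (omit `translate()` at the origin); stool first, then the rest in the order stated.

stool();
translate([106, 64, 397]) spool();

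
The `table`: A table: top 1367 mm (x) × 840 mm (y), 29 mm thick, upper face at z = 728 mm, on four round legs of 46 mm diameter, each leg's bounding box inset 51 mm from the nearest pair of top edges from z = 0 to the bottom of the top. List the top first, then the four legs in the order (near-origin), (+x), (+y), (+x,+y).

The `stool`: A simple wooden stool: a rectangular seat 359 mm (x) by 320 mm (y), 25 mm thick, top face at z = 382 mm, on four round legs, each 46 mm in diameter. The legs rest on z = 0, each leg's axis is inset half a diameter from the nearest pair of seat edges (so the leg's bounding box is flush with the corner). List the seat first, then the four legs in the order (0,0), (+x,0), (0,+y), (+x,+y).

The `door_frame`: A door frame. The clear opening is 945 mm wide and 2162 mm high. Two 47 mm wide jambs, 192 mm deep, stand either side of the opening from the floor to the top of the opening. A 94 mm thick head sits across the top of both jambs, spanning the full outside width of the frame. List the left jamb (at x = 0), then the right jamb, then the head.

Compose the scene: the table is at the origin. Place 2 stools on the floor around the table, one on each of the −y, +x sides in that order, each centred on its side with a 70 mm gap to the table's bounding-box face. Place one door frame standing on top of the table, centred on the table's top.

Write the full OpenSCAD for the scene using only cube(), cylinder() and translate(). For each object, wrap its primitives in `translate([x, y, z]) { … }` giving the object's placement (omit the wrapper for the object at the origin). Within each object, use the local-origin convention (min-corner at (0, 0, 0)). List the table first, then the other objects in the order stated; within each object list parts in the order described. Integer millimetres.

translate([0, 0, 699]) cube([1367, 840, 29]);
translate([74, 74, 0]) cylinder(h = 699, r = 23);
translate([1293, 74, 0]) cylinder(h = 699, r = 23);
translate([74, 766, 0]) cylinder(h = 699, r = 23);
translate([1293, 766, 0]) cylinder(h = 699, r = 23);
translate([504, -390, 0]) {
  translate([0, 0, 357]) cube([359, 320, 25]);
  translate([23, 23, 0]) cylinder(h = 357, r = 23);
  translate([336, 23, 0]) cylinder(h = 357, r = 23);
  translate([23, 297, 0]) cylinder(h = 357, r = 23);
  translate([336, 297, 0]) cylinder(h = 357, r = 23);
}
translate([1437, 260, 0]) {
  translate([0, 0, 357]) cube([359, 320, 25]);
  translate([23, 23, 0]) cylinder(h = 357, r = 23);
  translate([336, 23, 0]) cylinder(h = 357, r = 23);
  translate([23, 297, 0]) cylinder(h = 357, r = 23);
  translate([336, 297, 0]) cylinder(h = 357, r = 23);
}
translate([164, 324, 728]) {
  cube([47, 192, 2162]);
  translate([992, 0, 0]) cube([47, 192, 2162]);
  translate([0, 0, 2162]) cube([1039, 192, 94]);
}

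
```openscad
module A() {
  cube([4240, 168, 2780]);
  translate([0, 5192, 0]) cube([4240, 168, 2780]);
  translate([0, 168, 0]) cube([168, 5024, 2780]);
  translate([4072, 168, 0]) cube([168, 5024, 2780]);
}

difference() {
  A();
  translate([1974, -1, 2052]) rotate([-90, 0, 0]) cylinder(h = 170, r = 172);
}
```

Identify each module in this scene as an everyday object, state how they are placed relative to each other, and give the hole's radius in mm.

The subtracted cylinder has r = 172 mm.

A is a house frame. The house frame has a circular hole through its front wall. The hole's radius is 172 mm.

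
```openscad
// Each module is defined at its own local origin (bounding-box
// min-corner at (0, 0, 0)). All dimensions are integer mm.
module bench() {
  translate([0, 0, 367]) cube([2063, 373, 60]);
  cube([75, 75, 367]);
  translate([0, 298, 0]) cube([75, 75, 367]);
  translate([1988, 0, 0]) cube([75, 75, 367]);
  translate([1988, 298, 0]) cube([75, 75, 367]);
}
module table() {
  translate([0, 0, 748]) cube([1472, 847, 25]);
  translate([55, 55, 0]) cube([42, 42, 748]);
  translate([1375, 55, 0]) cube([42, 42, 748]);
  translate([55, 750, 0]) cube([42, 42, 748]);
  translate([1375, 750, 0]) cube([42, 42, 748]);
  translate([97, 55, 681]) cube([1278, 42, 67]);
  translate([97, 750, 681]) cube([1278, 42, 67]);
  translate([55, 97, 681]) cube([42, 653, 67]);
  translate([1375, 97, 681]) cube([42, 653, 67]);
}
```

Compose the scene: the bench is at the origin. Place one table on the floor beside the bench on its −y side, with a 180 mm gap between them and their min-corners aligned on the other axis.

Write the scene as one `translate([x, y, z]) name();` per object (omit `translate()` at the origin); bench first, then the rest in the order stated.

bench();
translate([0, -1027, 0]) table();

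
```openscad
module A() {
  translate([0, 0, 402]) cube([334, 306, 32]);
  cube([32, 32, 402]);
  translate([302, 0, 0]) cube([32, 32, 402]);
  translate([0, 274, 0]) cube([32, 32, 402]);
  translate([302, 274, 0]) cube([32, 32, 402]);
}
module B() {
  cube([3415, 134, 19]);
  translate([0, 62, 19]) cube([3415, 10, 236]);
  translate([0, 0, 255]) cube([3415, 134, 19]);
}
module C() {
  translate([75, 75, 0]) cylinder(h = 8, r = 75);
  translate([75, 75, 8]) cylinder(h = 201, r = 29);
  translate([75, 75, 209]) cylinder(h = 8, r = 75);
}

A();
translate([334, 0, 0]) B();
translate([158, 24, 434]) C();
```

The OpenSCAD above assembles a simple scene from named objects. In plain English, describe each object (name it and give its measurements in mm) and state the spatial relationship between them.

A is a four-legged stool. The seat is 334×306 mm, 32 mm thick, top at z = 434 mm. It stands on four square legs, each 32×32 mm in cross-section, from z = 0 to the seat underside, each flush with a corner of the seat.

B is an I-beam lying along x, 3415 mm long. Overall section height 274 mm. Two flanges 134 mm wide (y) and 19 mm thick, one on the floor and one at the top; a web 10 mm thick runs between them, centred on the flange width.

C is a spool: two coaxial disc flanges of radius 75 mm and thickness 8 mm, joined by a core cylinder of radius 29 mm and height 201 mm. The lower flange rests on z = 0 and the three cylinders share a vertical axis.

The I-beam is against the stool's +x side, with their −y faces flush. The spool is on top of the stool.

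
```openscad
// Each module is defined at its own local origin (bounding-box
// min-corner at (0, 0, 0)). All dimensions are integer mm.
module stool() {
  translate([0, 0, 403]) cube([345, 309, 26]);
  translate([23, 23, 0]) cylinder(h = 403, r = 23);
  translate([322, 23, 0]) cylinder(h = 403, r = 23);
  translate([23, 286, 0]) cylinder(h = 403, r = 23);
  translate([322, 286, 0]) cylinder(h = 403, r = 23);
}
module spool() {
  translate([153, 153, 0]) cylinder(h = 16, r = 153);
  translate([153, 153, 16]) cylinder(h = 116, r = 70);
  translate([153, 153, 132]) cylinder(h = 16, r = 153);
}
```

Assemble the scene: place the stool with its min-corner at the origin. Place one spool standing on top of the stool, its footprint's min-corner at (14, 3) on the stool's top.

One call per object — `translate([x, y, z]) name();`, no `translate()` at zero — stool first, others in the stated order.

stool();
translate([14, 3, 429]) spool();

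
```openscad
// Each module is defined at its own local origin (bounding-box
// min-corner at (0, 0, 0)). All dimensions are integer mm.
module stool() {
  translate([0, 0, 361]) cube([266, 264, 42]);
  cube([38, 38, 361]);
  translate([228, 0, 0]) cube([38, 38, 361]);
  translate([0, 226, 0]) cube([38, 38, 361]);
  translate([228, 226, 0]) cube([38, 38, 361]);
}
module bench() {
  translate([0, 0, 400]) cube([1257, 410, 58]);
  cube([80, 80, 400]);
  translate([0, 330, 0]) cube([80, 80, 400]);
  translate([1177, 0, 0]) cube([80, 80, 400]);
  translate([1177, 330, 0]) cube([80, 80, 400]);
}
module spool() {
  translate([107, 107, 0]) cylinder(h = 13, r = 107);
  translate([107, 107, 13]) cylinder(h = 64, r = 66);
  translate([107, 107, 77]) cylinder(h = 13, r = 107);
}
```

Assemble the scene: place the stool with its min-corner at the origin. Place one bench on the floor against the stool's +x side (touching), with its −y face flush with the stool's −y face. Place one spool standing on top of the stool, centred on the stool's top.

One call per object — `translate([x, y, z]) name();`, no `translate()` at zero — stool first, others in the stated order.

stool();
translate([266, 0, 0]) bench();
translate([26, 25, 403]) spool();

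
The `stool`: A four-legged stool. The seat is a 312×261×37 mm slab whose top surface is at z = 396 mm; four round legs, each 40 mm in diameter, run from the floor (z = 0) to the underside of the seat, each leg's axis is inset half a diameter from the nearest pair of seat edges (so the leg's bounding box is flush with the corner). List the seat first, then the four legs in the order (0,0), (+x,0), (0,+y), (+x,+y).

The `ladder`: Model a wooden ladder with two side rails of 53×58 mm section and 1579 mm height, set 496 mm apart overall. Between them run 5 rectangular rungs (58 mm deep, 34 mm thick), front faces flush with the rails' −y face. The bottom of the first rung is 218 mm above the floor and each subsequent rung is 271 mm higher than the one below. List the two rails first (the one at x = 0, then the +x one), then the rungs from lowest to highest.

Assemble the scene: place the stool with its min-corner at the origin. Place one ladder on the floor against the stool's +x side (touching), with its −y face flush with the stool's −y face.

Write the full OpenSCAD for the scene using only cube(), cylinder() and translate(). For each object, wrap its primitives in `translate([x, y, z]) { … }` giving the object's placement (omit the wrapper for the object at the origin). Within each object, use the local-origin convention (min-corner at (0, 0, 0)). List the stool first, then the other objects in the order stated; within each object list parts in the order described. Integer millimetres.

translate([0, 0, 359]) cube([312, 261, 37]);
translate([20, 20, 0]) cylinder(h = 359, r = 20);
translate([292, 20, 0]) cylinder(h = 359, r = 20);
translate([20, 241, 0]) cylinder(h = 359, r = 20);
translate([292, 241, 0]) cylinder(h = 359, r = 20);
translate([312, 0, 0]) {
  cube([53, 58, 1579]);
  translate([443, 0, 0]) cube([53, 58, 1579]);
  translate([53, 0, 218]) cube([390, 58, 34]);
  translate([53, 0, 489]) cube([390, 58, 34]);
  translate([53, 0, 760]) cube([390, 58, 34]);
  translate([53, 0, 1031]) cube([390, 58, 34]);
  translate([53, 0, 1302]) cube([390, 58, 34]);
}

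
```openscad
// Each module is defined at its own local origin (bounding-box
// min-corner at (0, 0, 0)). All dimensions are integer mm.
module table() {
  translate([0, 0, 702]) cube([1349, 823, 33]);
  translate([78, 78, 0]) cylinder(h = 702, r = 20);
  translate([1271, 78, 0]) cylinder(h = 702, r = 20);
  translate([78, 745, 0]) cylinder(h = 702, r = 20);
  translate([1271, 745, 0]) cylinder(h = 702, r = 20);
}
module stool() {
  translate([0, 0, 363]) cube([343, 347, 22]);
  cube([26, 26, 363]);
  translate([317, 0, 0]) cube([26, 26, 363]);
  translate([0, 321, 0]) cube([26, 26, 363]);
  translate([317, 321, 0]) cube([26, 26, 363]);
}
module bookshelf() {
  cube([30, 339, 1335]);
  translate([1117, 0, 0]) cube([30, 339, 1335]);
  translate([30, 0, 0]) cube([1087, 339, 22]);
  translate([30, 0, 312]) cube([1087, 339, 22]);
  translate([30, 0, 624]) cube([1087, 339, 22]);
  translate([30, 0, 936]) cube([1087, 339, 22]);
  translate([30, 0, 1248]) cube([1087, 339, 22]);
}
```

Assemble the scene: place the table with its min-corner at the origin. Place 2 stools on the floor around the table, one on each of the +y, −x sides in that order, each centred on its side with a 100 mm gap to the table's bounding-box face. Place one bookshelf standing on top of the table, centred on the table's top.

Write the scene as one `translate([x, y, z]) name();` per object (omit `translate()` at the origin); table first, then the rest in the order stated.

table();
translate([503, 923, 0]) stool();
translate([-443, 238, 0]) stool();
translate([101, 242, 735]) bookshelf();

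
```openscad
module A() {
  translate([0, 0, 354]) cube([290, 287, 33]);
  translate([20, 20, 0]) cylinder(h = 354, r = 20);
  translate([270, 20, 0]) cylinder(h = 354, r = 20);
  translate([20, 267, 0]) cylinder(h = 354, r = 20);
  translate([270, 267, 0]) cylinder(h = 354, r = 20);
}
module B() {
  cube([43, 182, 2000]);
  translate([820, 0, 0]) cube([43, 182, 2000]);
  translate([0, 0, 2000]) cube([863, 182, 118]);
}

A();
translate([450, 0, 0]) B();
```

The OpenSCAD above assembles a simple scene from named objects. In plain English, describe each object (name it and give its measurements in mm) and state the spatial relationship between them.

A is a simple wooden stool: a rectangular seat 290 mm (x) by 287 mm (y), 33 mm thick, top face at z = 387 mm, on four round legs, each 40 mm in diameter. The legs rest on z = 0, each leg's axis is inset half a diameter from the nearest pair of seat edges (so the leg's bounding box is flush with the corner).

B is a rectangular door frame: two vertical jambs of 43×182 mm section, 2000 mm tall, with a clear opening 777 mm wide between their inner faces. A header 118 mm tall and 182 mm deep lies on top of the jambs and spans the full outside width.

The door frame is on the floor beside the stool on its +x side.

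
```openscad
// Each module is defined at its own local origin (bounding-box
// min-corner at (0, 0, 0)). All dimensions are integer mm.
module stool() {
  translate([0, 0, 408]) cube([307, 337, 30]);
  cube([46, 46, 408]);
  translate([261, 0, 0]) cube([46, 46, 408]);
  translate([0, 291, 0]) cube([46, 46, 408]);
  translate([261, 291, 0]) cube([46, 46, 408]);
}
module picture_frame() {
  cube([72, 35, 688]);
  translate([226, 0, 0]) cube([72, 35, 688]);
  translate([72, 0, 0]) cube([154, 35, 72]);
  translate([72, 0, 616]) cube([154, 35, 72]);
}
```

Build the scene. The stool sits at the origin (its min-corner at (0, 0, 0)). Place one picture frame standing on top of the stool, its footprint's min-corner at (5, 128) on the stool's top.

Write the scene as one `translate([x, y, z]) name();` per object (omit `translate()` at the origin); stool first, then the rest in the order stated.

stool();
translate([5, 128, 438]) picture_frame();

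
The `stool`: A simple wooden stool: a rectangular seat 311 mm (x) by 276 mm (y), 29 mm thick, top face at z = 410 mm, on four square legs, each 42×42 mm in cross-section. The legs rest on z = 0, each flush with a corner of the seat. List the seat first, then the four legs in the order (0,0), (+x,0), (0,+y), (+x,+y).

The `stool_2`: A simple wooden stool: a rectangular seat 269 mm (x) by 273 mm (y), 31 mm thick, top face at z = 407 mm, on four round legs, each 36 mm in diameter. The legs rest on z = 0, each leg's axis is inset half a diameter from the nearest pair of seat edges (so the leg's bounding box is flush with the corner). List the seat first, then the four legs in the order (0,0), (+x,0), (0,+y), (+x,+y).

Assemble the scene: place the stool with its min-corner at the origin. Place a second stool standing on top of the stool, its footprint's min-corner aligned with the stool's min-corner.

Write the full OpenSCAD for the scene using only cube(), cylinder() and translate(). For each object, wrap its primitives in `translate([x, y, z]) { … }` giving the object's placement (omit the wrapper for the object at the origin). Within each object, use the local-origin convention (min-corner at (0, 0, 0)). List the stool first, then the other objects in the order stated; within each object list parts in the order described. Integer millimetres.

translate([0, 0, 381]) cube([311, 276, 29]);
cube([42, 42, 381]);
translate([269, 0, 0]) cube([42, 42, 381]);
translate([0, 234, 0]) cube([42, 42, 381]);
translate([269, 234, 0]) cube([42, 42, 381]);
translate([0, 0, 410]) {
  translate([0, 0, 376]) cube([269, 273, 31]);
  translate([18, 18, 0]) cylinder(h = 376, r = 18);
  translate([251, 18, 0]) cylinder(h = 376, r = 18);
  translate([18, 255, 0]) cylinder(h = 376, r = 18);
  translate([251, 255, 0]) cylinder(h = 376, r = 18);
}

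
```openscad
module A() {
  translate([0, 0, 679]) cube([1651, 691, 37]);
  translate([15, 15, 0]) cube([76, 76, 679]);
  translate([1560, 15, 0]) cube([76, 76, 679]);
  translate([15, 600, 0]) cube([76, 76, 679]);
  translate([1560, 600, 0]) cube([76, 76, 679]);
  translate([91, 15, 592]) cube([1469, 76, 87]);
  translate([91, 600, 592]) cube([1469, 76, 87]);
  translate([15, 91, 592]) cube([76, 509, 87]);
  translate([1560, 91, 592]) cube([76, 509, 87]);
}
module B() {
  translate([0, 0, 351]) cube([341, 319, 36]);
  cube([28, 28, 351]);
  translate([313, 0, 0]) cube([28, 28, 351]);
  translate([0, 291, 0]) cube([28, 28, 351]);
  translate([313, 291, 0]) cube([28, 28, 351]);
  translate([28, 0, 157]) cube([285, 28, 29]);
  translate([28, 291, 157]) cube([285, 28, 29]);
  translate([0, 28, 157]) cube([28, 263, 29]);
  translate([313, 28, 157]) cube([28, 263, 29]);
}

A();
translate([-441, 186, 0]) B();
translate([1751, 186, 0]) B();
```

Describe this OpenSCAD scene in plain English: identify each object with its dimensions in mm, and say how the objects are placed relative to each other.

A is a rectangular dining table. The top is 1651×691×37 mm with its upper surface at z = 716 mm. It stands on four 76×76 mm square legs, each inset 15 mm from the nearest pair of top edges, running from the floor to the underside of the top. Four apron rails, 76 mm thick and 87 mm tall, run between adjacent legs with their top edges flush with the underside of the top and their outer faces flush with the legs' outer faces.

B is a four-legged stool. The seat is 341×319 mm, 36 mm thick, top at z = 387 mm. It stands on four square legs, each 28×28 mm in cross-section, from z = 0 to the seat underside, each flush with a corner of the seat. Four stretchers, 28 mm wide and 29 mm tall, connect adjacent legs with their undersides at z = 157 mm, each running between the inner faces of the legs it joins and aligned with the legs' outer faces on the other axis.

Two stools sit around the table at the −x, +x sides.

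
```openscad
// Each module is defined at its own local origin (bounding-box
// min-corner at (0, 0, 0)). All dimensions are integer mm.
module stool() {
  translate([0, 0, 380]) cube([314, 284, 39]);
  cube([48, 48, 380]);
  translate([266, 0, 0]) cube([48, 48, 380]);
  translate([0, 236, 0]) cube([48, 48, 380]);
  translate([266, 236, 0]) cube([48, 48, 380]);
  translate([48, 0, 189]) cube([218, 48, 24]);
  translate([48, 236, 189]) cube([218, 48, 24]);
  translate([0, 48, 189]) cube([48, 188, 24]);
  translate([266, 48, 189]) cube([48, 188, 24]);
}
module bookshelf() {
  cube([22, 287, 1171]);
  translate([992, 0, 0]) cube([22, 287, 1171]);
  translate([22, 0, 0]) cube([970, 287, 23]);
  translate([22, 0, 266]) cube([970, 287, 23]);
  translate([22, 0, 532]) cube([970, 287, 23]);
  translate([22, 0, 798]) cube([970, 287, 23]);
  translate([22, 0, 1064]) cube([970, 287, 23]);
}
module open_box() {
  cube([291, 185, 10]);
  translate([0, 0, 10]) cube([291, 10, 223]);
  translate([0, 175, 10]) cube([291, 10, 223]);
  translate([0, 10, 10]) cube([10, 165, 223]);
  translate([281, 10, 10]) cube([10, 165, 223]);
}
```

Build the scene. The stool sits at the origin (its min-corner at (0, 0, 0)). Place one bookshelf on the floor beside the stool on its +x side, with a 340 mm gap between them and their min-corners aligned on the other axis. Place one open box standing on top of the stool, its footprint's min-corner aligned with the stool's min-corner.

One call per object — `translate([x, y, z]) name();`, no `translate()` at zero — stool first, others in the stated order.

stool();
translate([654, 0, 0]) bookshelf();
translate([0, 0, 419]) open_box();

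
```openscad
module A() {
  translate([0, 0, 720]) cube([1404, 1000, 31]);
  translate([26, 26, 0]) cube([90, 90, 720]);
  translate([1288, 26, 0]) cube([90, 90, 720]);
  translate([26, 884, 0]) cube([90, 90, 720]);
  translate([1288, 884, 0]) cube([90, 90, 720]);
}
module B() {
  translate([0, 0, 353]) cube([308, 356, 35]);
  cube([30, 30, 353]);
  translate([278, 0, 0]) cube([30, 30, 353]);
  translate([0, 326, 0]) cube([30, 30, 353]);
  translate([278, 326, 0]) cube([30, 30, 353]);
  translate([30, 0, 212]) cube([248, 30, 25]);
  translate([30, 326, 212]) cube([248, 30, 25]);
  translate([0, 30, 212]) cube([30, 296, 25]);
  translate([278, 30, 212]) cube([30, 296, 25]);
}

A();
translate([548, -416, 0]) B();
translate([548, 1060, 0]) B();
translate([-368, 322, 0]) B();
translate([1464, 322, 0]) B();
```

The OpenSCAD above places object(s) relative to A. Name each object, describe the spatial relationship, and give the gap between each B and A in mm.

Each stool's nearest face is 60 mm from the table's bounding box.

A is a table. B is a stool. Four stools sit around the table at the −y, +y, −x, +x sides. The gap between each stool and the table is 60 mm.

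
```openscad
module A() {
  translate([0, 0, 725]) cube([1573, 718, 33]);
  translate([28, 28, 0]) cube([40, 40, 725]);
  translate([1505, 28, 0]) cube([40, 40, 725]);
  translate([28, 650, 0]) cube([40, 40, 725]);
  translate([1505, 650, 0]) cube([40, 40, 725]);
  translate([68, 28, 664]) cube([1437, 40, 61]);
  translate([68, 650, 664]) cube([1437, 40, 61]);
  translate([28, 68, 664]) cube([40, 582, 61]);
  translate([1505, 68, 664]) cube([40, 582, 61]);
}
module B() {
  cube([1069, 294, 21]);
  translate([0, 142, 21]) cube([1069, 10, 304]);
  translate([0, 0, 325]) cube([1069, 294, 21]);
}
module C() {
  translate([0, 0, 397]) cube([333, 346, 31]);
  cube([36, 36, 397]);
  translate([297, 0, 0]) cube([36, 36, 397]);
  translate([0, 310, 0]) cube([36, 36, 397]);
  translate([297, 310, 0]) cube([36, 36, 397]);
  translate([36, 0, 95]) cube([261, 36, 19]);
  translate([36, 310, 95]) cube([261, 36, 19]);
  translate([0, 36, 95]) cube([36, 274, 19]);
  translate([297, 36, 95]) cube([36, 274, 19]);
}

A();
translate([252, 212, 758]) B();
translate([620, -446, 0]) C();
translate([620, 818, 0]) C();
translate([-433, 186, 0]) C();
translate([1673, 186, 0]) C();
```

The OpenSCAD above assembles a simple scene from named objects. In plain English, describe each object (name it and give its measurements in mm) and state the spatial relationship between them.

A is a rectangular dining table. The top is 1573×718×33 mm with its upper surface at z = 758 mm. It stands on four 40×40 mm square legs, each inset 28 mm from the nearest pair of top edges, running from the floor to the underside of the top. Four apron rails, 40 mm thick and 61 mm tall, run between adjacent legs with their top edges flush with the underside of the top and their outer faces flush with the legs' outer faces.

B is an I-beam lying along x, 1069 mm long. Overall section height 346 mm. Two flanges 294 mm wide (y) and 21 mm thick, one on the floor and one at the top; a web 10 mm thick runs between them, centred on the flange width.

C is a four-legged stool. The seat is 333×346 mm, 31 mm thick, top at z = 428 mm. It stands on four square legs, each 36×36 mm in cross-section, from z = 0 to the seat underside, each flush with a corner of the seat. Four stretchers, 36 mm wide and 19 mm tall, connect adjacent legs with their undersides at z = 95 mm, each running between the inner faces of the legs it joins and aligned with the legs' outer faces on the other axis.

The I-beam is on top of the table, centred. Four stools sit around the table at the −y, +y, −x, +x sides.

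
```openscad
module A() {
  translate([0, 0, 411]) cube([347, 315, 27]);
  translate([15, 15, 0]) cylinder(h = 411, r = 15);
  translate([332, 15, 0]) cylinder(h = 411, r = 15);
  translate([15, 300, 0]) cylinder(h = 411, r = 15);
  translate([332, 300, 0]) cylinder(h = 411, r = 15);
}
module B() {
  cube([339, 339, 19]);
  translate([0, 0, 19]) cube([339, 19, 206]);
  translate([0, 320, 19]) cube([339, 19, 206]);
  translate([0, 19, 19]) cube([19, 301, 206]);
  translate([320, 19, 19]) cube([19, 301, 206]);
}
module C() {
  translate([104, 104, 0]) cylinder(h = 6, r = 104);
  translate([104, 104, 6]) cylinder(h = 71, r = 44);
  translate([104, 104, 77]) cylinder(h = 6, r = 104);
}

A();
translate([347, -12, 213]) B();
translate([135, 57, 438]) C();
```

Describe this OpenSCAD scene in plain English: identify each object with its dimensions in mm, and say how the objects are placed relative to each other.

A is a four-legged stool. The seat is 347×315 mm, 27 mm thick, top at z = 438 mm. It stands on four round legs, each 30 mm in diameter, from z = 0 to the seat underside, each leg's axis is inset half a diameter from the nearest pair of seat edges (so the leg's bounding box is flush with the corner).

B is an open storage box with external size 339×339×225 mm and wall thickness 19 mm (the base is also 19 mm thick). The base covers the whole footprint; the four walls stand on the base, with the y-facing walls full-width and the x-facing walls fitting between their inner faces.

C is a spool: two coaxial disc flanges of radius 104 mm and thickness 6 mm, joined by a core cylinder of radius 44 mm and height 71 mm. The lower flange rests on z = 0 and the three cylinders share a vertical axis.

The open box is beside the stool with their tops flush at z = 438. The spool is on top of the stool.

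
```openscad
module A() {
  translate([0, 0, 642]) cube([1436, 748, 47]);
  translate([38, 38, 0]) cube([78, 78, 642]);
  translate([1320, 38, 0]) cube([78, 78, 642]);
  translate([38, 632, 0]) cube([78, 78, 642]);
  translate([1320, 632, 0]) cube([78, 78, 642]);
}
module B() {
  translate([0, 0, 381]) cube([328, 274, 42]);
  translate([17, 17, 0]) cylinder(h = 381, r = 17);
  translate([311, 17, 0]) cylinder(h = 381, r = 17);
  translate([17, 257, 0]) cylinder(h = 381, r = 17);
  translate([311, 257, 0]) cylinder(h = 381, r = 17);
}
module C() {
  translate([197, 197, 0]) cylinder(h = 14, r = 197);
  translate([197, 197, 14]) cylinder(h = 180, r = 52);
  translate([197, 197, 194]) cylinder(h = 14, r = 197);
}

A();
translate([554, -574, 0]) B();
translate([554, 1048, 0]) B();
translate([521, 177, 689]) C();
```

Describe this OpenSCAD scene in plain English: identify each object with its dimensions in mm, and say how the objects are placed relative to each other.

A is a table with a 1436×748 mm rectangular top, 47 mm thick, top surface at z = 689 mm, supported by four 78×78 mm square legs, each inset 38 mm from the nearest pair of top edges, running from the floor.

B is a simple wooden stool: a rectangular seat 328 mm (x) by 274 mm (y), 42 mm thick, top face at z = 423 mm, on four round legs, each 34 mm in diameter. The legs rest on z = 0, each leg's axis is inset half a diameter from the nearest pair of seat edges (so the leg's bounding box is flush with the corner).

C is a spool: two coaxial disc flanges of radius 197 mm and thickness 14 mm, joined by a core cylinder of radius 52 mm and height 180 mm. The lower flange rests on z = 0 and the three cylinders share a vertical axis.

Two stools sit around the table at the −y, +y sides. The spool is on top of the table, centred.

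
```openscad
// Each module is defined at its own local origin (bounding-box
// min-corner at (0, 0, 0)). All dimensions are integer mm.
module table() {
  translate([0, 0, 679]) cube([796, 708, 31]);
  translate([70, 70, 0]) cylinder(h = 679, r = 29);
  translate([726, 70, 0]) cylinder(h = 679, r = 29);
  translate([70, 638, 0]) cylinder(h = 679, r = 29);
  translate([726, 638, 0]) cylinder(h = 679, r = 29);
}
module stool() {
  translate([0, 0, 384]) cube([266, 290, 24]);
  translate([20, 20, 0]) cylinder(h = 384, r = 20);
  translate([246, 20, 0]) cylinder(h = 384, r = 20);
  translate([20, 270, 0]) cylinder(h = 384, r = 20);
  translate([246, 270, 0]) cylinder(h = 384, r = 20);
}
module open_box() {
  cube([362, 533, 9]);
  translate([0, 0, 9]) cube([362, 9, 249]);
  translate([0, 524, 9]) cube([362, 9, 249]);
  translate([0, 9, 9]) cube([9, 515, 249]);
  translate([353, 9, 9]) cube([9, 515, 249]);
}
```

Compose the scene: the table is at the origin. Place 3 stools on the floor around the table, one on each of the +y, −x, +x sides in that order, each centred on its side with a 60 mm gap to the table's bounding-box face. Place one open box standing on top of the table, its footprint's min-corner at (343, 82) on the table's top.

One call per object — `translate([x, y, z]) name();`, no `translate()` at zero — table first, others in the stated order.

table();
translate([265, 768, 0]) stool();
translate([-326, 209, 0]) stool();
translate([856, 209, 0]) stool();
translate([343, 82, 710]) open_box();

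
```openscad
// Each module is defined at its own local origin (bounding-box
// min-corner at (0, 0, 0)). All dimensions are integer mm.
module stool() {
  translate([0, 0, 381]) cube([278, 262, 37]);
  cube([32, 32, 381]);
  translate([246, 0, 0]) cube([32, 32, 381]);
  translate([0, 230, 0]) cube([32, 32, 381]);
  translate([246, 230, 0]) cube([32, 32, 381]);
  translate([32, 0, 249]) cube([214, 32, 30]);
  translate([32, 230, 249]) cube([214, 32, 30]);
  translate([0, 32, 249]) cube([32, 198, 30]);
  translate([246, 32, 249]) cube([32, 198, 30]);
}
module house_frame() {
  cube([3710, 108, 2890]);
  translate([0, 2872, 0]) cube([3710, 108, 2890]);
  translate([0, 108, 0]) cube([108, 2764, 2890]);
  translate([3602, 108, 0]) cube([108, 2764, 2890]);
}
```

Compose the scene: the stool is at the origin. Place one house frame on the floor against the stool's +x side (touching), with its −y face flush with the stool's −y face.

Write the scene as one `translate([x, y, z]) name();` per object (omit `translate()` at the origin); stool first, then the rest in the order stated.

stool();
translate([278, 0, 0]) house_frame();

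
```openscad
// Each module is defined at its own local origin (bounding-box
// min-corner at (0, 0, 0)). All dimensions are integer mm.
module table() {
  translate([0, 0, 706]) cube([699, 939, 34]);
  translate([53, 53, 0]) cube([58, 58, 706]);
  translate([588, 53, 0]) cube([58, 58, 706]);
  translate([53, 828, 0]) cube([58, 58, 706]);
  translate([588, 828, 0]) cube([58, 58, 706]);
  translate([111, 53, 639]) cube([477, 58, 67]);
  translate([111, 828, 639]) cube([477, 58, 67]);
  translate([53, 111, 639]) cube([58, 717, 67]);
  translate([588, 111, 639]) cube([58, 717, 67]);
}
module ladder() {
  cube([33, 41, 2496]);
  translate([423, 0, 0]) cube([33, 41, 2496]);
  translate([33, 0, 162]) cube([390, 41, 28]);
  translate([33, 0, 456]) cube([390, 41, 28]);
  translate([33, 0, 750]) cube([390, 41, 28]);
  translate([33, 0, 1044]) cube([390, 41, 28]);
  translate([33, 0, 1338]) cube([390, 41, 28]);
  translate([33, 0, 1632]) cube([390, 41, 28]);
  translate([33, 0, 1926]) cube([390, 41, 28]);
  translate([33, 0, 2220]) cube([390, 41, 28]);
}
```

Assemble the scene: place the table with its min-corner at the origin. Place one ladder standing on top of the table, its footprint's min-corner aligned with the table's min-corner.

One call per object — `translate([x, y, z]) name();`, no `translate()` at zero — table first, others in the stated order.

table();
translate([0, 0, 740]) ladder();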